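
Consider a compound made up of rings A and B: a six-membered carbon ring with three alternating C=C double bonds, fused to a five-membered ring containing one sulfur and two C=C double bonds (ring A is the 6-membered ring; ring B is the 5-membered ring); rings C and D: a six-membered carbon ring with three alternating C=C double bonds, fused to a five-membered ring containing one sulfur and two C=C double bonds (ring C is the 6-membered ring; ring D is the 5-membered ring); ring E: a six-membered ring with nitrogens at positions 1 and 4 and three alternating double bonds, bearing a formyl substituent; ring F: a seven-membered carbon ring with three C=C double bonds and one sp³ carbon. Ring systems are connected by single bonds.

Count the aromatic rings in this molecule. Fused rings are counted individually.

Rings A and B form a fused bicyclic system (with one sulfur) with 9 sp² atoms and 10 π electrons from ring double bonds plus a heteroatom lone pair. 10 = 4(2)+2, so the system is aromatic and both rings count as aromatic (benzothiophene).
Rings C and D form a fused bicyclic system (with one sulfur) with 9 sp² atoms and 10 π electrons from ring double bonds plus a heteroatom lone pair. 10 = 4(2)+2, so the system is aromatic and both rings count as aromatic (benzothiophene).
Ring E is planar and fully conjugated; 3 ring double bonds give 6 π electrons. 6 = 4(1)+2, so ring E is aromatic (pyrazine).
Ring F has one sp³ carbon, so it is not fully conjugated — not aromatic (cycloheptatriene).
Aromatic: A, B, C, D, E. Total: 5.

5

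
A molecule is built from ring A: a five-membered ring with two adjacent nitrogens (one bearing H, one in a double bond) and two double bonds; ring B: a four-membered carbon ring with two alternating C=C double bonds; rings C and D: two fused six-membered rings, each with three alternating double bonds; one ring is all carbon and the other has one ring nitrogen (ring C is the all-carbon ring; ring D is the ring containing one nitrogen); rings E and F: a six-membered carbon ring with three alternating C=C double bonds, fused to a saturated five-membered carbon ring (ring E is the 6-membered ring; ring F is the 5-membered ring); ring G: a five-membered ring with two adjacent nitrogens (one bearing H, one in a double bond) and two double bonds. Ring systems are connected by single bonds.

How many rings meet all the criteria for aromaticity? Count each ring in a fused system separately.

5

Ring A has a continuous p-orbital overlap around the ring; 2 ring double bonds (4 π electrons) plus a heteroatom lone pair (2) give 6 π electrons. 6 = 4(1)+2, so ring A is aromatic (pyrazole).
Ring B has only sp² ring atoms; a planar conformation would have a fully conjugated π system of 4 electrons. But 4 = 4(1), which is 4n not 4n+2, so ring B is not aromatic (cyclobutadiene) — cyclobutadiene is antiaromatic and distorts to a rectangle.
Rings C and D form a fused bicyclic system (with one nitrogen) with 10 sp² atoms and 10 π electrons from ring double bonds. 10 = 4(2)+2, so the system is aromatic and both rings count as aromatic (quinoline).
Ring E is fully conjugated (every ring atom contributes a p orbital); 3 ring double bonds give 6 π electrons. 6 = 4(1)+2, so ring E is aromatic (benzene ring).
Ring F has three sp³ carbons, so it is not fully conjugated — not aromatic (cyclopentane ring).
Ring G is planar and fully conjugated; 2 ring double bonds (4 π electrons) plus a heteroatom lone pair (2) give 6 π electrons. That satisfies 4n+2 with n=1, so ring G is aromatic (pyrazole).
Aromatic: A, C, D, E, G. Total: 5.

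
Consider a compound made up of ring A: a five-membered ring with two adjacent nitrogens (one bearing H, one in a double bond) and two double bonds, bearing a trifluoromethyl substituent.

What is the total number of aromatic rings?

1

Ring A is planar and fully conjugated; 2 ring double bonds (4 π electrons) plus a heteroatom lone pair (2) give 6 π electrons. That satisfies 4n+2 with n=1, so ring A is aromatic (pyrazole).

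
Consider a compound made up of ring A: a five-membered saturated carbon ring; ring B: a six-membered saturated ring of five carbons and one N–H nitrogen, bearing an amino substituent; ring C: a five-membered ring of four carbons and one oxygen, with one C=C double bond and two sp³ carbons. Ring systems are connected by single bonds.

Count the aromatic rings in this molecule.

Ring A has only sp³ atoms, so it is not fully conjugated — not aromatic (cyclopentane).
Ring B has only sp³ atoms, so it is not fully conjugated — not aromatic (piperidine).
Ring C has two sp³ carbons, so it is not fully conjugated — not aromatic (2,3-dihydrofuran).
No ring is aromatic. Total: 0.

0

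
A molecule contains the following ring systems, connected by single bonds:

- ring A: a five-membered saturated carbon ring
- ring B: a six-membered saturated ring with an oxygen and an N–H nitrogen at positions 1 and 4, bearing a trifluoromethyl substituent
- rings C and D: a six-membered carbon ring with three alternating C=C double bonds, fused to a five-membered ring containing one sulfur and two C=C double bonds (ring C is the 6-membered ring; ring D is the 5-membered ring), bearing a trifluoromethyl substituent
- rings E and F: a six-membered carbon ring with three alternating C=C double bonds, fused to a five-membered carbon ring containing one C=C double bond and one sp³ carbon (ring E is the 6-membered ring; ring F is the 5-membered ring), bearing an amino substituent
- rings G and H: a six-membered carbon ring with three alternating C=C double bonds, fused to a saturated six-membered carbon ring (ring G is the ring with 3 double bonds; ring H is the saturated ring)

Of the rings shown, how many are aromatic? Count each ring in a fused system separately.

Ring A has only sp³ atoms, so it is not fully conjugated — not aromatic (cyclopentane).
Ring B has only sp³ atoms, so it is not fully conjugated — not aromatic (morpholine).
Rings C and D form a fused bicyclic system (with one sulfur) with 9 sp² atoms and 10 π electrons from ring double bonds plus a heteroatom lone pair. 10 = 4(2)+2, so the system is aromatic and both rings count as aromatic (benzothiophene).
Ring E has a continuous p-orbital overlap around the ring; 3 ring double bonds give 6 π electrons. Since 6 = 4n+2 (n=1), ring E is aromatic (benzene ring).
Ring F has one sp³ carbon, so it is not fully conjugated — not aromatic (cyclopentene ring).
Ring G has a continuous p-orbital overlap around the ring; 3 ring double bonds give 6 π electrons. Since 6 = 4n+2 (n=1), ring G is aromatic (benzene ring).
Ring H has four sp³ carbons, so it is not fully conjugated — not aromatic (cyclohexane ring).
Aromatic: C, D, E, G. Total: 4.

4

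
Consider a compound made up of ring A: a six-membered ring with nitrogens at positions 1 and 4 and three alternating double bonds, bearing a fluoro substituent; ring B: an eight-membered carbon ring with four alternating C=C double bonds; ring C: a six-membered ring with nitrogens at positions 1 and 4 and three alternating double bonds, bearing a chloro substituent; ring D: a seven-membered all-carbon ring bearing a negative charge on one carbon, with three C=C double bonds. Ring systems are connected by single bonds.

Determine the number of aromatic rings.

Ring A has a continuous p-orbital overlap around the ring; 3 ring double bonds give 6 π electrons. That satisfies 4n+2 with n=1, so ring A is aromatic (pyrazine).
Ring B has only sp² ring atoms; a planar conformation would have a fully conjugated π system of 8 electrons. But 8 = 4(2), which is 4n not 4n+2, so ring B is not aromatic (cyclooctatetraene) — cyclooctatetraene distorts into a non-planar tub to avoid antiaromaticity.
Ring C is planar and fully conjugated; 3 ring double bonds give 6 π electrons. Since 6 = 4n+2 (n=1), ring C is aromatic (pyrazine).
Ring D has only sp² ring atoms; a planar conformation would have a fully conjugated π system of 8 electrons. But 8 = 4(2), which is 4n not 4n+2, so ring D is not aromatic (cycloheptatrienyl anion).
Aromatic: A, C. Total: 2.

2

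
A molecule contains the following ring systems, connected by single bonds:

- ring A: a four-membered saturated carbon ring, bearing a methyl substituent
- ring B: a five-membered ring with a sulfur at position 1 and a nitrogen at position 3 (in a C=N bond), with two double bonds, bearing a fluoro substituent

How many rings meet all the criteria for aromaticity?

Ring A has only sp³ atoms, so it is not fully conjugated — not aromatic (cyclobutane).
Ring B is planar and fully conjugated; 2 ring double bonds (4 π electrons) plus a heteroatom lone pair (2) give 6 π electrons. That satisfies 4n+2 with n=1, so ring B is aromatic (thiazole).
Aromatic: B. Total: 1.

1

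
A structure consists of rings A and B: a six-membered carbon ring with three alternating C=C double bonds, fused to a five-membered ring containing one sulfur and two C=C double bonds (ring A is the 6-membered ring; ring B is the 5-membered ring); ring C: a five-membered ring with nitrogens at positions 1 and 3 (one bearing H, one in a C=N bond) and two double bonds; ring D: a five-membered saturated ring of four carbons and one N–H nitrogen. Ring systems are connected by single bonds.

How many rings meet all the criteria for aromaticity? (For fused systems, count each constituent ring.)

3

Rings A and B form a fused bicyclic system (with one sulfur) with 9 sp² atoms and 10 π electrons from ring double bonds plus a heteroatom lone pair. 10 = 4(2)+2, so the system is aromatic and both rings count as aromatic (benzothiophene).
Ring C is fully conjugated (every ring atom contributes a p orbital); 2 ring double bonds (4 π electrons) plus a heteroatom lone pair (2) give 6 π electrons. 6 = 4(1)+2, so ring C is aromatic (imidazole).
Ring D has only sp³ atoms, so it is not fully conjugated — not aromatic (pyrrolidine).
Aromatic: A, B, C. Total: 3.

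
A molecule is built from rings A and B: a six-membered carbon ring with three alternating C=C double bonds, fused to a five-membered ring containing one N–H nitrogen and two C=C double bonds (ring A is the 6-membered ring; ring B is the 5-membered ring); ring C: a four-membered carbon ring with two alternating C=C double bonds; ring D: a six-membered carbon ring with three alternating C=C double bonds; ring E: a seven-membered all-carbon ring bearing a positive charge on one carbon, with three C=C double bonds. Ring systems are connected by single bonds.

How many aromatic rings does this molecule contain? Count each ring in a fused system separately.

Rings A and B form a fused bicyclic system (with one N–H) with 9 sp² atoms and 10 π electrons from ring double bonds plus a heteroatom lone pair. 10 = 4(2)+2, so the system is aromatic and both rings count as aromatic (indole).
Ring C has only sp² ring atoms; a planar conformation would have a fully conjugated π system of 4 electrons. But 4 = 4(1), which is 4n not 4n+2, so ring C is not aromatic (cyclobutadiene) — cyclobutadiene is antiaromatic and distorts to a rectangle.
Ring D is fully conjugated (every ring atom contributes a p orbital); 3 ring double bonds give 6 π electrons. Since 6 = 4n+2 (n=1), ring D is aromatic (benzene).
Ring E is fully conjugated (every ring atom contributes a p orbital); 3 ring double bonds (6 π electrons) plus the carbocation's empty p orbital (0, but keeps the ring conjugated) give 6 π electrons. Since 6 = 4n+2 (n=1), ring E is aromatic (tropylium cation).
Aromatic: A, B, D, E. Total: 4.

4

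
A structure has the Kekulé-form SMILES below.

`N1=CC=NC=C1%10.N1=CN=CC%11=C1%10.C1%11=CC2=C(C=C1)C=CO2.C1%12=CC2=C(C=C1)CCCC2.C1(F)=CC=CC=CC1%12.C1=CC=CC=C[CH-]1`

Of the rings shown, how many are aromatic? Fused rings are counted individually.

5

The SMILES encodes a six-membered ring with nitrogens at positions 1 and 4 and three alternating double bonds; a six-membered ring with nitrogens at positions 1 and 3 and three alternating double bonds; a six-membered carbon ring with three alternating C=C double bonds, fused to a five-membered ring containing one oxygen and two C=C double bonds; a six-membered carbon ring with three alternating C=C double bonds, fused to a saturated six-membered carbon ring; a seven-membered carbon ring with three C=C double bonds and one sp³ carbon; a seven-membered all-carbon ring bearing a negative charge on one carbon, with three C=C double bonds.
The 6-membered ring with two nitrogens (1,4) is fully conjugated (every ring atom contributes a p orbital); 3 ring double bonds give 6 π electrons. 6 = 4(1)+2, so it is aromatic (pyrazine).
The 6-membered ring with two nitrogens (1,3) is planar and fully conjugated; 3 ring double bonds give 6 π electrons. 6 = 4(1)+2, so it is aromatic (pyrimidine).
The fused 6/5-membered bicyclic (with one oxygen) is a single π system with 9 sp² atoms and 10 π electrons from ring double bonds plus a heteroatom lone pair. 10 = 4(2)+2, so the system is aromatic and both rings count as aromatic (benzofuran).
The 6-membered ring is fully conjugated (every ring atom contributes a p orbital); 3 ring double bonds give 6 π electrons. That satisfies 4n+2 with n=1, so it is aromatic (benzene ring).
The second 6-membered ring has four sp³ carbons, so it is not fully conjugated — not aromatic (cyclohexane ring).
The 7-membered ring has one sp³ carbon, so it is not fully conjugated — not aromatic (cycloheptatriene).
The second 7-membered ring has only sp² ring atoms; a planar conformation would have a fully conjugated π system of 8 electrons. But 8 = 4(2), which is 4n not 4n+2, so it is not aromatic (cycloheptatrienyl anion).
5 of the 8 rings are aromatic. Total: 5.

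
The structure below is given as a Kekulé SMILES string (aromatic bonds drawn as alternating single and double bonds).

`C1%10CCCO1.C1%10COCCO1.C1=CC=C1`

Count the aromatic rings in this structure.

The SMILES encodes a five-membered saturated ring of four carbons and one oxygen; a six-membered saturated ring with oxygens at positions 1 and 4; a four-membered carbon ring with two alternating C=C double bonds.
The 5-membered ring with one oxygen has only sp³ atoms, so it is not fully conjugated — not aromatic (tetrahydrofuran).
The 6-membered ring with two oxygens (1,4) has only sp³ atoms, so it is not fully conjugated — not aromatic (1,4-dioxane).
The 4-membered ring has only sp² ring atoms; a planar conformation would have a fully conjugated π system of 4 electrons. But 4 = 4(1), which is 4n not 4n+2, so it is not aromatic (cyclobutadiene) — cyclobutadiene is antiaromatic and distorts to a rectangle.
None of the rings are aromatic. Total: 0.

0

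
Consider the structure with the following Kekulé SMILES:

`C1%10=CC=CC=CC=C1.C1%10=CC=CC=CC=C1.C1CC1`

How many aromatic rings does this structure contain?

0

The SMILES encodes an eight-membered carbon ring with four alternating C=C double bonds; an eight-membered carbon ring with four alternating C=C double bonds; a three-membered saturated carbon ring.
The 8-membered ring has only sp² ring atoms; a planar conformation would have a fully conjugated π system of 8 electrons. But 8 = 4(2), which is 4n not 4n+2, so it is not aromatic (cyclooctatetraene) — cyclooctatetraene distorts into a non-planar tub to avoid antiaromaticity.
The second 8-membered ring has only sp² ring atoms; a planar conformation would have a fully conjugated π system of 8 electrons. But 8 = 4(2), which is 4n not 4n+2, so it is not aromatic (cyclooctatetraene) — cyclooctatetraene distorts into a non-planar tub to avoid antiaromaticity.
The 3-membered ring has only sp³ atoms, so it is not fully conjugated — not aromatic (cyclopropane).
None of the rings are aromatic. Total: 0.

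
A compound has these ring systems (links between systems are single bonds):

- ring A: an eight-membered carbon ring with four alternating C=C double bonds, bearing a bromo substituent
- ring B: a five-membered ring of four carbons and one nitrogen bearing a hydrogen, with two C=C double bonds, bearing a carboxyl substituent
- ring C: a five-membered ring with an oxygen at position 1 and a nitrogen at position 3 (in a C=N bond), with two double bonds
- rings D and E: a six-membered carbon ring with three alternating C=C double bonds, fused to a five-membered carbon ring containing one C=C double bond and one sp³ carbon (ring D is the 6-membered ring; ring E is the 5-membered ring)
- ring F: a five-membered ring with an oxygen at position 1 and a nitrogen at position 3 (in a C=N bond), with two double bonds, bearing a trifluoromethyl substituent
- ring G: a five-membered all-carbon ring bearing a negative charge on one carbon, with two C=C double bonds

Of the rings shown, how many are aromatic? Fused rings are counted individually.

5

Ring A has only sp² ring atoms; a planar conformation would have a fully conjugated π system of 8 electrons. But 8 = 4(2), which is 4n not 4n+2, so ring A is not aromatic (cyclooctatetraene) — cyclooctatetraene distorts into a non-planar tub to avoid antiaromaticity.
Ring B is planar and fully conjugated; 2 ring double bonds (4 π electrons) plus a heteroatom lone pair (2) give 6 π electrons. Since 6 = 4n+2 (n=1), ring B is aromatic (pyrrole).
Ring C is fully conjugated (every ring atom contributes a p orbital); 2 ring double bonds (4 π electrons) plus a heteroatom lone pair (2) give 6 π electrons. 6 = 4(1)+2, so ring C is aromatic (oxazole).
Ring D has a continuous p-orbital overlap around the ring; 3 ring double bonds give 6 π electrons. That satisfies 4n+2 with n=1, so ring D is aromatic (benzene ring).
Ring E has one sp³ carbon, so it is not fully conjugated — not aromatic (cyclopentene ring).
Ring F has a continuous p-orbital overlap around the ring; 2 ring double bonds (4 π electrons) plus a heteroatom lone pair (2) give 6 π electrons. Since 6 = 4n+2 (n=1), ring F is aromatic (oxazole).
Ring G is planar and fully conjugated; 2 ring double bonds (4 π electrons) plus the carbanion lone pair (2) give 6 π electrons. 6 = 4(1)+2, so ring G is aromatic (cyclopentadienyl anion).
Aromatic: B, C, D, F, G. Total: 5.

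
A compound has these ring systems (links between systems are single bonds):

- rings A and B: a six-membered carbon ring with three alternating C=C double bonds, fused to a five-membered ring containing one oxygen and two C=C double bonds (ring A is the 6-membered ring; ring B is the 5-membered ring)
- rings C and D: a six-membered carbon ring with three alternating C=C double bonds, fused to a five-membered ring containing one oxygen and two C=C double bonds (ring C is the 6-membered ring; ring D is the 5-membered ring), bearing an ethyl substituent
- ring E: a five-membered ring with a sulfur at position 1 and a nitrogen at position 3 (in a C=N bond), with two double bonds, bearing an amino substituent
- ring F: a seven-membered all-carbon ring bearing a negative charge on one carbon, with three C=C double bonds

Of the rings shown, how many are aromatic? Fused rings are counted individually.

Rings A and B form a fused bicyclic system (with one oxygen) with 9 sp² atoms and 10 π electrons from ring double bonds plus a heteroatom lone pair. 10 = 4(2)+2, so the system is aromatic and both rings count as aromatic (benzofuran).
Rings C and D form a fused bicyclic system (with one oxygen) with 9 sp² atoms and 10 π electrons from ring double bonds plus a heteroatom lone pair. 10 = 4(2)+2, so the system is aromatic and both rings count as aromatic (benzofuran).
Ring E is planar and fully conjugated; 2 ring double bonds (4 π electrons) plus a heteroatom lone pair (2) give 6 π electrons. 6 = 4(1)+2, so ring E is aromatic (thiazole).
Ring F has only sp² ring atoms; a planar conformation would have a fully conjugated π system of 8 electrons. But 8 = 4(2), which is 4n not 4n+2, so ring F is not aromatic (cycloheptatrienyl anion).
Aromatic: A, B, C, D, E. Total: 5.

5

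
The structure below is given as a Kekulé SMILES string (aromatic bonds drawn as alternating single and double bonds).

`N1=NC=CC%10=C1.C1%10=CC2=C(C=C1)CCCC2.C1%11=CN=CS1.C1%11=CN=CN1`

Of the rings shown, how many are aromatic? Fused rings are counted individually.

The SMILES encodes a six-membered ring with two adjacent nitrogens and three alternating double bonds; a six-membered carbon ring with three alternating C=C double bonds, fused to a saturated six-membered carbon ring; a five-membered ring with a sulfur at position 1 and a nitrogen at position 3 (in a C=N bond), with two double bonds; a five-membered ring with nitrogens at positions 1 and 3 (one bearing H, one in a C=N bond) and two double bonds.
The 6-membered ring with two nitrogens (1,2) is planar and fully conjugated; 3 ring double bonds give 6 π electrons. 6 = 4(1)+2, so it is aromatic (pyridazine).
The 6-membered ring has a continuous p-orbital overlap around the ring; 3 ring double bonds give 6 π electrons. Since 6 = 4n+2 (n=1), it is aromatic (benzene ring).
The second 6-membered ring has four sp³ carbons, so it is not fully conjugated — not aromatic (cyclohexane ring).
The 5-membered ring with one sulfur and one =N– is fully conjugated (every ring atom contributes a p orbital); 2 ring double bonds (4 π electrons) plus a heteroatom lone pair (2) give 6 π electrons. Since 6 = 4n+2 (n=1), it is aromatic (thiazole).
The 5-membered ring with two nitrogens (one N–H, one =N–) has a continuous p-orbital overlap around the ring; 2 ring double bonds (4 π electrons) plus a heteroatom lone pair (2) give 6 π electrons. That satisfies 4n+2 with n=1, so it is aromatic (imidazole).
4 of the 5 rings are aromatic. Total: 4.

4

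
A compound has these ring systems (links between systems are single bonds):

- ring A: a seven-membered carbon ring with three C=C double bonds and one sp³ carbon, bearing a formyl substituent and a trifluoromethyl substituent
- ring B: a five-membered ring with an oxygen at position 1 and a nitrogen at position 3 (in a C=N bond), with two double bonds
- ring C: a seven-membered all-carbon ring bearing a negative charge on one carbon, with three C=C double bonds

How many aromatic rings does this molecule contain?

1

Ring A has one sp³ carbon, so it is not fully conjugated — not aromatic (cycloheptatriene).
Ring B is planar and fully conjugated; 2 ring double bonds (4 π electrons) plus a heteroatom lone pair (2) give 6 π electrons. 6 = 4(1)+2, so ring B is aromatic (oxazole).
Ring C has only sp² ring atoms; a planar conformation would have a fully conjugated π system of 8 electrons. But 8 = 4(2), which is 4n not 4n+2, so ring C is not aromatic (cycloheptatrienyl anion).
Aromatic: B. Total: 1.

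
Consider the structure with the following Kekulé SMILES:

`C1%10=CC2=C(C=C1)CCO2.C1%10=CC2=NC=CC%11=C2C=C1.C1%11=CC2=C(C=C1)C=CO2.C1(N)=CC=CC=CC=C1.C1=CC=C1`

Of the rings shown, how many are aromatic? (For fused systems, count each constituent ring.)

5

The SMILES encodes a six-membered carbon ring with three alternating C=C double bonds, fused to a five-membered ring containing one oxygen and two sp³ carbons; two fused six-membered rings, each with three alternating double bonds; one ring is all carbon and the other has one ring nitrogen; a six-membered carbon ring with three alternating C=C double bonds, fused to a five-membered ring containing one oxygen and two C=C double bonds; an eight-membered carbon ring with four alternating C=C double bonds; a four-membered carbon ring with two alternating C=C double bonds.
The 6-membered ring is fully conjugated (every ring atom contributes a p orbital); 3 ring double bonds give 6 π electrons. 6 = 4(1)+2, so it is aromatic (benzene ring).
The 5-membered ring with one oxygen has two sp³ carbons, so it is not fully conjugated — not aromatic (oxolane ring).
The fused 6/6-membered bicyclic (with one nitrogen) is a single π system with 10 sp² atoms and 10 π electrons from ring double bonds. 10 = 4(2)+2, so the system is aromatic and both rings count as aromatic (quinoline).
The fused 6/5-membered bicyclic (with one oxygen) is a single π system with 9 sp² atoms and 10 π electrons from ring double bonds plus a heteroatom lone pair. 10 = 4(2)+2, so the system is aromatic and both rings count as aromatic (benzofuran).
The 8-membered ring has only sp² ring atoms; a planar conformation would have a fully conjugated π system of 8 electrons. But 8 = 4(2), which is 4n not 4n+2, so it is not aromatic (cyclooctatetraene) — cyclooctatetraene distorts into a non-planar tub to avoid antiaromaticity.
The 4-membered ring has only sp² ring atoms; a planar conformation would have a fully conjugated π system of 4 electrons. But 4 = 4(1), which is 4n not 4n+2, so it is not aromatic (cyclobutadiene) — cyclobutadiene is antiaromatic and distorts to a rectangle.
5 of the 8 rings are aromatic. Total: 5.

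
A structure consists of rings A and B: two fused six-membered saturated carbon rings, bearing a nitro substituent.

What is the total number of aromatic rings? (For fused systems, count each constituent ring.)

0

Ring A has only sp³ atoms, so it is not fully conjugated — not aromatic (cyclohexane ring).
Ring B has only sp³ atoms, so it is not fully conjugated — not aromatic (cyclohexane ring).
No ring is aromatic. Total: 0.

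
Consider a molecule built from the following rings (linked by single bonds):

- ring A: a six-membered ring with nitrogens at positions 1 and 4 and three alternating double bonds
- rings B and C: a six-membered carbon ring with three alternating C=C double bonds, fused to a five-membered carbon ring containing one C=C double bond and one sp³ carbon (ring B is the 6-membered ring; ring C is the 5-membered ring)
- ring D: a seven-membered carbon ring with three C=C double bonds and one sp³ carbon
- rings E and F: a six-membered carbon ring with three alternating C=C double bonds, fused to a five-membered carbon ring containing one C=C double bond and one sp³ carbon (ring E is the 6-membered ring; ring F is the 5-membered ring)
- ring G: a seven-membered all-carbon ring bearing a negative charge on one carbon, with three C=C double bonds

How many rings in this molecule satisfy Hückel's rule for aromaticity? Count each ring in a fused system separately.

3

Ring A is planar and fully conjugated; 3 ring double bonds give 6 π electrons. That satisfies 4n+2 with n=1, so ring A is aromatic (pyrazine).
Ring B is fully conjugated (every ring atom contributes a p orbital); 3 ring double bonds give 6 π electrons. Since 6 = 4n+2 (n=1), ring B is aromatic (benzene ring).
Ring C has one sp³ carbon, so it is not fully conjugated — not aromatic (cyclopentene ring).
Ring D has one sp³ carbon, so it is not fully conjugated — not aromatic (cycloheptatriene).
Ring E has a continuous p-orbital overlap around the ring; 3 ring double bonds give 6 π electrons. That satisfies 4n+2 with n=1, so ring E is aromatic (benzene ring).
Ring F has one sp³ carbon, so it is not fully conjugated — not aromatic (cyclopentene ring).
Ring G has only sp² ring atoms; a planar conformation would have a fully conjugated π system of 8 electrons. But 8 = 4(2), which is 4n not 4n+2, so ring G is not aromatic (cycloheptatrienyl anion).
Aromatic: A, B, E. Total: 3.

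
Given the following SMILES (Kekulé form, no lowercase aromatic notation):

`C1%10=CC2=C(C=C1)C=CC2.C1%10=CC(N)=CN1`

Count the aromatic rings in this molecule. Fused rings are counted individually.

2

The SMILES encodes a six-membered carbon ring with three alternating C=C double bonds, fused to a five-membered carbon ring containing one C=C double bond and one sp³ carbon; a five-membered ring of four carbons and one nitrogen bearing a hydrogen, with two C=C double bonds.
The 6-membered ring is fully conjugated (every ring atom contributes a p orbital); 3 ring double bonds give 6 π electrons. Since 6 = 4n+2 (n=1), it is aromatic (benzene ring).
The 5-membered ring has one sp³ carbon, so it is not fully conjugated — not aromatic (cyclopentene ring).
The 5-membered ring with one N–H is planar and fully conjugated; 2 ring double bonds (4 π electrons) plus a heteroatom lone pair (2) give 6 π electrons. 6 = 4(1)+2, so it is aromatic (pyrrole).
2 of the 3 rings are aromatic. Total: 2.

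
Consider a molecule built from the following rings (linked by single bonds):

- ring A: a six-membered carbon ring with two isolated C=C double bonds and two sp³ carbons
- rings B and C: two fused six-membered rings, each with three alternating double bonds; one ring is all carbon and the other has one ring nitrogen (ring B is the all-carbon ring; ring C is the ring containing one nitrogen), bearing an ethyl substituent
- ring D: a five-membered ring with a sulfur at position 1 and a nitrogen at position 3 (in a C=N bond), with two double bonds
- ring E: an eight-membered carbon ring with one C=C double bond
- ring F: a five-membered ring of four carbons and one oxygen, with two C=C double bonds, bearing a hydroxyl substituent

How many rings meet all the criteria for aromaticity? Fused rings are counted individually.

4

Ring A has two sp³ carbons, so it is not fully conjugated — not aromatic (1,4-cyclohexadiene).
Rings B and C form a fused bicyclic system (with one nitrogen) with 10 sp² atoms and 10 π electrons from ring double bonds. 10 = 4(2)+2, so the system is aromatic and both rings count as aromatic (quinoline).
Ring D is planar and fully conjugated; 2 ring double bonds (4 π electrons) plus a heteroatom lone pair (2) give 6 π electrons. 6 = 4(1)+2, so ring D is aromatic (thiazole).
Ring E has six sp³ carbons, so it is not fully conjugated — not aromatic (cyclooctene).
Ring F is planar and fully conjugated; 2 ring double bonds (4 π electrons) plus a heteroatom lone pair (2) give 6 π electrons. Since 6 = 4n+2 (n=1), ring F is aromatic (furan).
Aromatic: B, C, D, F. Total: 4.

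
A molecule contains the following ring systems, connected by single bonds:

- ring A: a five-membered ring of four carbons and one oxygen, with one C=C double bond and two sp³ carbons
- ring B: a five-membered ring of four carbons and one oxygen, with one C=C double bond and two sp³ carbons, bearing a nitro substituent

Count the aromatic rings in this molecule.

0

Ring A has two sp³ carbons, so it is not fully conjugated — not aromatic (2,3-dihydrofuran).
Ring B has two sp³ carbons, so it is not fully conjugated — not aromatic (2,3-dihydrofuran).
No ring is aromatic. Total: 0.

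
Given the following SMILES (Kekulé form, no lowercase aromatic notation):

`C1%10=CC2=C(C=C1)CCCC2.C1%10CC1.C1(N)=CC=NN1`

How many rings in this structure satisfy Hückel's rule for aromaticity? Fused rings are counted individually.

The SMILES encodes a six-membered carbon ring with three alternating C=C double bonds, fused to a saturated six-membered carbon ring; a three-membered saturated carbon ring; a five-membered ring with two adjacent nitrogens (one bearing H, one in a double bond) and two double bonds.
The 6-membered ring is planar and fully conjugated; 3 ring double bonds give 6 π electrons. 6 = 4(1)+2, so it is aromatic (benzene ring).
The second 6-membered ring has four sp³ carbons, so it is not fully conjugated — not aromatic (cyclohexane ring).
The 3-membered ring has only sp³ atoms, so it is not fully conjugated — not aromatic (cyclopropane).
The 5-membered ring with two adjacent nitrogens (one N–H, one =N–) has a continuous p-orbital overlap around the ring; 2 ring double bonds (4 π electrons) plus a heteroatom lone pair (2) give 6 π electrons. Since 6 = 4n+2 (n=1), it is aromatic (pyrazole).
2 of the 4 rings are aromatic. Total: 2.

2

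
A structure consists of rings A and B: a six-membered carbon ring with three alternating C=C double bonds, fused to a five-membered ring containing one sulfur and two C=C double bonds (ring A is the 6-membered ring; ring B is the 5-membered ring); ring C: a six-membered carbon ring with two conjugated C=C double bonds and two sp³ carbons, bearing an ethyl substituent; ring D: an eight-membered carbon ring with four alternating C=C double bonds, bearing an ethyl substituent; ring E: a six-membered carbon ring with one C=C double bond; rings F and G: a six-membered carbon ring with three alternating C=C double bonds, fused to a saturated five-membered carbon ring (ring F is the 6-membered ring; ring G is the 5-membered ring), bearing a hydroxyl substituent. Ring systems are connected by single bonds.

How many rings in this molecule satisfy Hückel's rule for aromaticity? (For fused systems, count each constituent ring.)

Rings A and B form a fused bicyclic system (with one sulfur) with 9 sp² atoms and 10 π electrons from ring double bonds plus a heteroatom lone pair. 10 = 4(2)+2, so the system is aromatic and both rings count as aromatic (benzothiophene).
Ring C has two sp³ carbons, so it is not fully conjugated — not aromatic (1,3-cyclohexadiene).
Ring D has only sp² ring atoms; a planar conformation would have a fully conjugated π system of 8 electrons. But 8 = 4(2), which is 4n not 4n+2, so ring D is not aromatic (cyclooctatetraene) — cyclooctatetraene distorts into a non-planar tub to avoid antiaromaticity.
Ring E has four sp³ carbons, so it is not fully conjugated — not aromatic (cyclohexene).
Ring F has a continuous p-orbital overlap around the ring; 3 ring double bonds give 6 π electrons. That satisfies 4n+2 with n=1, so ring F is aromatic (benzene ring).
Ring G has three sp³ carbons, so it is not fully conjugated — not aromatic (cyclopentane ring).
Aromatic: A, B, F. Total: 3.

3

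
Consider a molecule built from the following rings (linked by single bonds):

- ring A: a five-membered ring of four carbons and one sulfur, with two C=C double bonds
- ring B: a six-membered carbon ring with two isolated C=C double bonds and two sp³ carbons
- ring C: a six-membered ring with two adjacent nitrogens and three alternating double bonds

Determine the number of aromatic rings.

Ring A has a continuous p-orbital overlap around the ring; 2 ring double bonds (4 π electrons) plus a heteroatom lone pair (2) give 6 π electrons. Since 6 = 4n+2 (n=1), ring A is aromatic (thiophene).
Ring B has two sp³ carbons, so it is not fully conjugated — not aromatic (1,4-cyclohexadiene).
Ring C has a continuous p-orbital overlap around the ring; 3 ring double bonds give 6 π electrons. That satisfies 4n+2 with n=1, so ring C is aromatic (pyridazine).
Aromatic: A, C. Total: 2.

2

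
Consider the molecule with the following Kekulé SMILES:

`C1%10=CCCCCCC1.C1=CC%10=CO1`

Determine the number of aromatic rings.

The SMILES encodes an eight-membered carbon ring with one C=C double bond; a five-membered ring of four carbons and one oxygen, with two C=C double bonds.
The 8-membered ring has six sp³ carbons, so it is not fully conjugated — not aromatic (cyclooctene).
The 5-membered ring with one oxygen is fully conjugated (every ring atom contributes a p orbital); 2 ring double bonds (4 π electrons) plus a heteroatom lone pair (2) give 6 π electrons. 6 = 4(1)+2, so it is aromatic (furan).
1 of the 2 rings is aromatic. Total: 1.

1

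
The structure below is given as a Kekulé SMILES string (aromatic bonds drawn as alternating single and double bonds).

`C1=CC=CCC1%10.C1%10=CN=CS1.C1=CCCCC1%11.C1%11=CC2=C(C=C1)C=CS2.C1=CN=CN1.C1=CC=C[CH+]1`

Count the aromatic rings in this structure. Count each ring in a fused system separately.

The SMILES encodes a six-membered carbon ring with two conjugated C=C double bonds and two sp³ carbons; a five-membered ring with a sulfur at position 1 and a nitrogen at position 3 (in a C=N bond), with two double bonds; a six-membered carbon ring with one C=C double bond; a six-membered carbon ring with three alternating C=C double bonds, fused to a five-membered ring containing one sulfur and two C=C double bonds; a five-membered ring with nitrogens at positions 1 and 3 (one bearing H, one in a C=N bond) and two double bonds; a five-membered all-carbon ring bearing a positive charge on one carbon, with two C=C double bonds.
The 6-membered ring has two sp³ carbons, so it is not fully conjugated — not aromatic (1,3-cyclohexadiene).
The 5-membered ring with one sulfur and one =N– is fully conjugated (every ring atom contributes a p orbital); 2 ring double bonds (4 π electrons) plus a heteroatom lone pair (2) give 6 π electrons. That satisfies 4n+2 with n=1, so it is aromatic (thiazole).
The second 6-membered ring has four sp³ carbons, so it is not fully conjugated — not aromatic (cyclohexene).
The fused 6/5-membered bicyclic (with one sulfur) is a single π system with 9 sp² atoms and 10 π electrons from ring double bonds plus a heteroatom lone pair. 10 = 4(2)+2, so the system is aromatic and both rings count as aromatic (benzothiophene).
The 5-membered ring with two nitrogens (one N–H, one =N–) has a continuous p-orbital overlap around the ring; 2 ring double bonds (4 π electrons) plus a heteroatom lone pair (2) give 6 π electrons. That satisfies 4n+2 with n=1, so it is aromatic (imidazole).
The 5-membered ring has only sp² ring atoms; a planar conformation would have a fully conjugated π system of 4 electrons. But 4 = 4(1), which is 4n not 4n+2, so it is not aromatic (cyclopentadienyl cation).
4 of the 7 rings are aromatic. Total: 4.

4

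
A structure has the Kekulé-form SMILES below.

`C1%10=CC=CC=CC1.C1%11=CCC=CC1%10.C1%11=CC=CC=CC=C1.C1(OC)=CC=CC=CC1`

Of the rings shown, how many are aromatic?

0

The SMILES encodes a seven-membered carbon ring with three C=C double bonds and one sp³ carbon; a six-membered carbon ring with two isolated C=C double bonds and two sp³ carbons; an eight-membered carbon ring with four alternating C=C double bonds; a seven-membered carbon ring with three C=C double bonds and one sp³ carbon.
The 7-membered ring has one sp³ carbon, so it is not fully conjugated — not aromatic (cycloheptatriene).
The 6-membered ring has two sp³ carbons, so it is not fully conjugated — not aromatic (1,4-cyclohexadiene).
The 8-membered ring has only sp² ring atoms; a planar conformation would have a fully conjugated π system of 8 electrons. But 8 = 4(2), which is 4n not 4n+2, so it is not aromatic (cyclooctatetraene) — cyclooctatetraene distorts into a non-planar tub to avoid antiaromaticity.
The second 7-membered ring has one sp³ carbon, so it is not fully conjugated — not aromatic (cycloheptatriene).
None of the rings are aromatic. Total: 0.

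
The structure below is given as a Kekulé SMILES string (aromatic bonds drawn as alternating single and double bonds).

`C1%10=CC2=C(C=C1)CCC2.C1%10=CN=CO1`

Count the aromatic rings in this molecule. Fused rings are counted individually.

The SMILES encodes a six-membered carbon ring with three alternating C=C double bonds, fused to a saturated five-membered carbon ring; a five-membered ring with an oxygen at position 1 and a nitrogen at position 3 (in a C=N bond), with two double bonds.
The 6-membered ring has a continuous p-orbital overlap around the ring; 3 ring double bonds give 6 π electrons. That satisfies 4n+2 with n=1, so it is aromatic (benzene ring).
The 5-membered ring has three sp³ carbons, so it is not fully conjugated — not aromatic (cyclopentane ring).
The 5-membered ring with one oxygen and one =N– is fully conjugated (every ring atom contributes a p orbital); 2 ring double bonds (4 π electrons) plus a heteroatom lone pair (2) give 6 π electrons. That satisfies 4n+2 with n=1, so it is aromatic (oxazole).
2 of the 3 rings are aromatic. Total: 2.

2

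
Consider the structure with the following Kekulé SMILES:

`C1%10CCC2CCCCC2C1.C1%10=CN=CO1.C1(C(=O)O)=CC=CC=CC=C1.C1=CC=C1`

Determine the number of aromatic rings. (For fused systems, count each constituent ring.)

1

The SMILES encodes two fused six-membered saturated carbon rings; a five-membered ring with an oxygen at position 1 and a nitrogen at position 3 (in a C=N bond), with two double bonds; an eight-membered carbon ring with four alternating C=C double bonds; a four-membered carbon ring with two alternating C=C double bonds.
The 6-membered ring has only sp³ atoms, so it is not fully conjugated — not aromatic (cyclohexane ring).
The second 6-membered ring has only sp³ atoms, so it is not fully conjugated — not aromatic (cyclohexane ring).
The 5-membered ring with one oxygen and one =N– has a continuous p-orbital overlap around the ring; 2 ring double bonds (4 π electrons) plus a heteroatom lone pair (2) give 6 π electrons. 6 = 4(1)+2, so it is aromatic (oxazole).
The 8-membered ring has only sp² ring atoms; a planar conformation would have a fully conjugated π system of 8 electrons. But 8 = 4(2), which is 4n not 4n+2, so it is not aromatic (cyclooctatetraene) — cyclooctatetraene distorts into a non-planar tub to avoid antiaromaticity.
The 4-membered ring has only sp² ring atoms; a planar conformation would have a fully conjugated π system of 4 electrons. But 4 = 4(1), which is 4n not 4n+2, so it is not aromatic (cyclobutadiene) — cyclobutadiene is antiaromatic and distorts to a rectangle.
1 of the 5 rings is aromatic. Total: 1.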